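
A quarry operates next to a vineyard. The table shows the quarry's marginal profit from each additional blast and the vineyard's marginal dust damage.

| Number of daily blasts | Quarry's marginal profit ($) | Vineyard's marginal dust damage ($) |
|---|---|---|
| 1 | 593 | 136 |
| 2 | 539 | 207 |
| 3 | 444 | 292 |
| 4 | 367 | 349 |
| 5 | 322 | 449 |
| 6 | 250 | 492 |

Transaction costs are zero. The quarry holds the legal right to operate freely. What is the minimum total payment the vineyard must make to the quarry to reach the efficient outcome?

$572

Left alone the quarry would choose level 6 (marginal profit stays positive).
Efficient level: k* = 4 (marginal profit ≥ marginal dust damage through 4).
The vineyard must at least cover the quarry's forgone profit from cutting 6→4: 322 + 250 = 572.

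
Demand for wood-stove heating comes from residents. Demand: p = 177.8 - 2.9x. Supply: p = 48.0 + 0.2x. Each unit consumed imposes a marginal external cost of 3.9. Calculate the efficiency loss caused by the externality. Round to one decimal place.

Market equilibrium (private): 48.0 + 0.2x = 177.8 - 2.9x → x_m = 41.8710.
Social marginal benefit = demand − MEC = 173.9 - 2.9x.
Set SMB = MC: 173.9 - 2.9x = 48.0 + 0.2x → x* = 40.6129.
Height of the DWL triangle at x_m is MC(x_m) − SMB(x_m) = MEC(x_m) = 3.9000.
DWL = ½ × 1.2581 × 3.9000 = 2.4533.

DWL = 2.5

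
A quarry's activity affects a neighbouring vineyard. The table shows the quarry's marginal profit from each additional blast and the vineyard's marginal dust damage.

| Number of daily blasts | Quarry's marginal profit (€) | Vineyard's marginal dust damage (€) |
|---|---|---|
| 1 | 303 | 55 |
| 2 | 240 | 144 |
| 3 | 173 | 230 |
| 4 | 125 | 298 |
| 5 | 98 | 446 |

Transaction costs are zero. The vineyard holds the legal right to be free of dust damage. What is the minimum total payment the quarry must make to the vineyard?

Efficient level: marginal profit ≥ marginal dust damage through level 2, so k* = 2.
With the vineyard holding the right, the quarry must at least compensate total damage at k*: 55 + 144 = 199.

€199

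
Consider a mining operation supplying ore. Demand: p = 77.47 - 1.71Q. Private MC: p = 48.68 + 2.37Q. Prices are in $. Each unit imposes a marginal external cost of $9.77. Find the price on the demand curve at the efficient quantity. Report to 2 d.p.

Social marginal cost = private MC + MEC = 58.45 + 2.37Q.
Set SMC = demand: 58.45 + 2.37Q = 77.47 - 1.71Q → Q* = 4.6618.
Consumer price on the demand curve at Q*: 77.47 − 1.71×4.6618 = 69.4983.

P = $69.50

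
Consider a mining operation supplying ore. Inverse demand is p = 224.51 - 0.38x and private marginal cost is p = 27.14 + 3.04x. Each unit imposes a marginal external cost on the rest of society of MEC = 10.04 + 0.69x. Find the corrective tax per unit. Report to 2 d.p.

tax = 41.49 per unit

Social marginal cost = private MC + MEC = 37.18 + 3.73x.
Set SMC = demand: 37.18 + 3.73x = 224.51 - 0.38x → x* = 45.5791.
The Pigouvian tax equals MEC at x*: 10.04 + 0.69×45.5791 = 41.4896.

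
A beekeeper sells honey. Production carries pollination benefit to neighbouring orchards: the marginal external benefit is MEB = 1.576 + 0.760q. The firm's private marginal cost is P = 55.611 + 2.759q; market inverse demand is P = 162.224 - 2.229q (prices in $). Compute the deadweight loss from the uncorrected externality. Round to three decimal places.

DWL = $37.554

Market equilibrium (private): 55.611 + 2.759q = 162.224 - 2.229q → q_m = 21.3739.
Social marginal cost = private MC − MEB = 54.035 + 1.999q.
Set SMC = demand: 54.035 + 1.999q = 162.224 - 2.229q → q* = 25.5887.
Height of the DWL triangle at q_m is demand(q_m) − SMC(q_m) = MEB(q_m) = 17.8202.
DWL = ½ × 4.2148 × 17.8202 = 37.5543.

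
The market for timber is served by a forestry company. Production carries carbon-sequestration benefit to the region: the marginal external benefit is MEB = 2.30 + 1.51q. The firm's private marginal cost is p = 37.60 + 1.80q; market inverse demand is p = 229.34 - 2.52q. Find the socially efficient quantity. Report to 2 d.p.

Social marginal cost = private MC − MEB = 35.30 + 0.29q.
Set SMC = demand: 35.30 + 0.29q = 229.34 - 2.52q → q* = 69.0534.

q* = 69.05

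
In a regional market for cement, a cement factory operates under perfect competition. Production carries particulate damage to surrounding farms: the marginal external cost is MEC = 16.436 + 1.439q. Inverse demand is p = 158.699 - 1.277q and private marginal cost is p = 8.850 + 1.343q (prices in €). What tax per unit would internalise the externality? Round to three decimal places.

tax = €63.734 per unit

Social marginal cost = private MC + MEC = 25.286 + 2.782q.
Set SMC = demand: 25.286 + 2.782q = 158.699 - 1.277q → q* = 32.8684.
The Pigouvian tax equals MEC at q*: 16.436 + 1.439×32.8684 = 63.7336.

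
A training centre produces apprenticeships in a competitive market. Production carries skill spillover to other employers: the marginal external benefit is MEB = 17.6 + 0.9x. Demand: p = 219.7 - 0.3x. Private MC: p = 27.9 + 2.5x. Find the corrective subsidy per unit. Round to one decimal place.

Social marginal cost = private MC − MEB = 10.3 + 1.6x.
Set SMC = demand: 10.3 + 1.6x = 219.7 - 0.3x → x* = 110.2105.
The Pigouvian subsidy equals MEB at x*: 17.6 + 0.9×110.2105 = 116.7895.

subsidy = 116.8 per unit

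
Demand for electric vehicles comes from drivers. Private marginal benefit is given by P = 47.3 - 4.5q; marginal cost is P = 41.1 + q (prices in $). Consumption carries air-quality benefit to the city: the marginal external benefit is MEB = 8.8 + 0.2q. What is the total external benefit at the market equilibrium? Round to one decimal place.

$10.0

Market equilibrium (private): 41.1 + q = 47.3 - 4.5q → q_m = 1.1273.
Total external benefit = ∫₀^{q_m} (8.8 + 0.2q) dq = 8.8×1.1273 + ½×0.2×1.1273² = 10.0473.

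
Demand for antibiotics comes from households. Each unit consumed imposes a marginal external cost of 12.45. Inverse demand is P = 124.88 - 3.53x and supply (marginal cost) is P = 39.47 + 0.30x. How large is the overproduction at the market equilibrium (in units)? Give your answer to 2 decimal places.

3.25 units

Market equilibrium (private): 39.47 + 0.30x = 124.88 - 3.53x → x_m = 22.3003.
Social marginal benefit = demand − MEC = 112.43 - 3.53x.
Set SMB = MC: 112.43 - 3.53x = 39.47 + 0.30x → x* = 19.0496.
Gap = |22.3003 − 19.0496| = 3.2507.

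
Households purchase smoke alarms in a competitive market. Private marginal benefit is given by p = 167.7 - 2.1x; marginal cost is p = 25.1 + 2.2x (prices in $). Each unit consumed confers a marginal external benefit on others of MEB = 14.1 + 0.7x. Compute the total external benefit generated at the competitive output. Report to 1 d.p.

Market equilibrium (private): 25.1 + 2.2x = 167.7 - 2.1x → x_m = 33.1628.
Total external benefit = ∫₀^{x_m} (14.1 + 0.7x) dx = 14.1×33.1628 + ½×0.7×33.1628² = 852.5154.

$852.5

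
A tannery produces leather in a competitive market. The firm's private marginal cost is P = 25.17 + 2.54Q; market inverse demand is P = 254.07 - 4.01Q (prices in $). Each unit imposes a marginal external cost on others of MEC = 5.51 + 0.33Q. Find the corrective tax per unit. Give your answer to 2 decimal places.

Social marginal cost = private MC + MEC = 30.68 + 2.87Q.
Set SMC = demand: 30.68 + 2.87Q = 254.07 - 4.01Q → Q* = 32.4695.
The Pigouvian tax equals MEC at Q*: 5.51 + 0.33×32.4695 = 16.2249.

tax = $16.22 per unit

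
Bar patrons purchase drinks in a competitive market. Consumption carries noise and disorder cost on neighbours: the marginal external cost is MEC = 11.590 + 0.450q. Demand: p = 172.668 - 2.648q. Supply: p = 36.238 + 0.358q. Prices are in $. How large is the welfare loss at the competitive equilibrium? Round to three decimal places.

DWL = $148.275

Market equilibrium (private): 36.238 + 0.358q = 172.668 - 2.648q → q_m = 45.3859.
Social marginal benefit = demand − MEC = 161.078 - 3.098q.
Set SMB = MC: 161.078 - 3.098q = 36.238 + 0.358q → q* = 36.1227.
The welfare-loss triangle has base |q_m − q*| and height MEC(q_m) (the vertical gap between SMB and MC is zero at q* and MEC at q_m).
DWL = ½ × 9.2632 × 32.0137 = 148.2747.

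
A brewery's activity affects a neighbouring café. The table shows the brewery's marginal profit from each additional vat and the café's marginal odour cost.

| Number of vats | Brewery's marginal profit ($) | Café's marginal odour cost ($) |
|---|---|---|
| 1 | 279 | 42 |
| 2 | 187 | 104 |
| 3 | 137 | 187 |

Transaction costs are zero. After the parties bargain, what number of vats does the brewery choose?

Bargaining reaches the level where marginal profit last exceeds marginal odour cost.
That holds through level 2 (187 ≥ 104) but not at 3 (137 < 187).

2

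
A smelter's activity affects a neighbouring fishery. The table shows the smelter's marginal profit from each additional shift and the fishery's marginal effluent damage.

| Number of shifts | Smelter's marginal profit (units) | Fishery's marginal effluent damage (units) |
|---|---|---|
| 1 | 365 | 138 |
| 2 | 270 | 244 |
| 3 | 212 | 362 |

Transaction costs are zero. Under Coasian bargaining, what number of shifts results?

Bargaining reaches the level where marginal profit last exceeds marginal effluent damage.
That holds through level 2 (270 ≥ 244) but not at 3 (212 < 362).

2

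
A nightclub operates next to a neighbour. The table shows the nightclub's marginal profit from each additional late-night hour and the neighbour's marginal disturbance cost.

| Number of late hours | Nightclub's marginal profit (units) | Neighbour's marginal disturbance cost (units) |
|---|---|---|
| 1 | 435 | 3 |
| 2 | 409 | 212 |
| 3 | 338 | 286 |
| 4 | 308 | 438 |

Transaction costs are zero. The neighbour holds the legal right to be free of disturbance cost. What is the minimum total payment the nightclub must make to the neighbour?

501

Efficient level: marginal profit ≥ marginal disturbance cost through level 3, so k* = 3.
With the neighbour holding the right, the nightclub must at least compensate total damage at k*: 3 + 212 + 286 = 501.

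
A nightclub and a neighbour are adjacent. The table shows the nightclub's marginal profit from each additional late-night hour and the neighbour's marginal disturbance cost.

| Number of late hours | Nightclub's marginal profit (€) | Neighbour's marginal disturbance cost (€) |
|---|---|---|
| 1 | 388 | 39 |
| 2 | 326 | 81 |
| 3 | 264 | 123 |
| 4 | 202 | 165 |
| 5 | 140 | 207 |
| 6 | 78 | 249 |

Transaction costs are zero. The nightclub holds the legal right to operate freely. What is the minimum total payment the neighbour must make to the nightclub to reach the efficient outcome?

Left alone the nightclub would choose level 6 (marginal profit stays positive).
Efficient level: k* = 4 (marginal profit ≥ marginal disturbance cost through 4).
The neighbour must at least cover the nightclub's forgone profit from cutting 6→4: 140 + 78 = 218.

€218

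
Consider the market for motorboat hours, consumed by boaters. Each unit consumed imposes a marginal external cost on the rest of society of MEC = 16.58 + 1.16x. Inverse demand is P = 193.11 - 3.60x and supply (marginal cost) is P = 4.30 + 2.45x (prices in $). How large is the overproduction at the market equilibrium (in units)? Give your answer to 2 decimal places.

7.32 units

Market equilibrium (private): 4.30 + 2.45x = 193.11 - 3.60x → x_m = 31.2083.
Social marginal benefit = demand − MEC = 176.53 - 4.76x.
Set SMB = MC: 176.53 - 4.76x = 4.30 + 2.45x → x* = 23.8877.
Gap = |31.2083 − 23.8877| = 7.3206.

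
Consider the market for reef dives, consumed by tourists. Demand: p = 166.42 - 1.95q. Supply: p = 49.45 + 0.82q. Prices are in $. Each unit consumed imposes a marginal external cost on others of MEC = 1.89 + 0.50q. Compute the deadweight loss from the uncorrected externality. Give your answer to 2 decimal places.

DWL = $80.91

Market equilibrium (private): 49.45 + 0.82q = 166.42 - 1.95q → q_m = 42.2274.
Social marginal benefit = demand − MEC = 164.53 - 2.45q.
Set SMB = MC: 164.53 - 2.45q = 49.45 + 0.82q → q* = 35.1927.
Height of the DWL triangle at q_m is MC(q_m) − SMB(q_m) = MEC(q_m) = 23.0037.
DWL = ½ × 7.0347 × 23.0037 = 80.9121.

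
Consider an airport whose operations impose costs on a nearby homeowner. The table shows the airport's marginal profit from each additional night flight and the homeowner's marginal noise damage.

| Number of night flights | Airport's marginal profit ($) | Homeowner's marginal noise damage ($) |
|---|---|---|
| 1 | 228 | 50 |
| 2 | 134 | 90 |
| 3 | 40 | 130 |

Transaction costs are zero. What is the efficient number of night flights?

Bargaining reaches the level where marginal profit last exceeds marginal noise damage.
That holds through level 2 (134 ≥ 90) but not at 3 (40 < 130).

2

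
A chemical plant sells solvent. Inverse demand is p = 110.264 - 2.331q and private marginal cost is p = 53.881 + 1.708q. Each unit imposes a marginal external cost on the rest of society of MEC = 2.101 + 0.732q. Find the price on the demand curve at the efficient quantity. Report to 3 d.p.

P = 83.743

Social marginal cost = private MC + MEC = 55.982 + 2.440q.
Set SMC = demand: 55.982 + 2.440q = 110.264 - 2.331q → q* = 11.3775.
Consumer price on the demand curve at q*: 110.264 − 2.331×11.3775 = 83.7430.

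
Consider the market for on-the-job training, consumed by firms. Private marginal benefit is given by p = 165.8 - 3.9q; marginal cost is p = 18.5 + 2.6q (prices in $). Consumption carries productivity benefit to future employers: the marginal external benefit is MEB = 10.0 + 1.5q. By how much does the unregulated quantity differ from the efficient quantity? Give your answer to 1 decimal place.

Market equilibrium (private): 18.5 + 2.6q = 165.8 - 3.9q → q_m = 22.6615.
Social marginal benefit = demand + MEB = 175.8 - 2.4q.
Set SMB = MC: 175.8 - 2.4q = 18.5 + 2.6q → q* = 31.4600.
Gap = |22.6615 − 31.4600| = 8.7985.

8.8 units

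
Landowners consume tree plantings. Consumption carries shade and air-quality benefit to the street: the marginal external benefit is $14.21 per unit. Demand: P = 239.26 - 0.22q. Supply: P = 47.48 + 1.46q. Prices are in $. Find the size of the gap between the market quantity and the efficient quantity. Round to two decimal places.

Market equilibrium (private): 47.48 + 1.46q = 239.26 - 0.22q → q_m = 114.1548.
Social marginal benefit = demand + MEB = 253.47 - 0.22q.
Set SMB = MC: 253.47 - 0.22q = 47.48 + 1.46q → q* = 122.6131.
Gap = |114.1548 − 122.6131| = 8.4583.

8.46 units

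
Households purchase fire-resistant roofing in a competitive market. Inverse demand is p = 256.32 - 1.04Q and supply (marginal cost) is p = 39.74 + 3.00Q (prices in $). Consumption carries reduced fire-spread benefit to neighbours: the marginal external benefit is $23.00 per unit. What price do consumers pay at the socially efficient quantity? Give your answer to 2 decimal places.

P = $194.65

Social marginal benefit = demand + MEB = 279.32 - 1.04Q.
Set SMB = MC: 279.32 - 1.04Q = 39.74 + 3.00Q → Q* = 59.3020.
Consumer price on the demand curve at Q*: 256.32 − 1.04×59.3020 = 194.6459.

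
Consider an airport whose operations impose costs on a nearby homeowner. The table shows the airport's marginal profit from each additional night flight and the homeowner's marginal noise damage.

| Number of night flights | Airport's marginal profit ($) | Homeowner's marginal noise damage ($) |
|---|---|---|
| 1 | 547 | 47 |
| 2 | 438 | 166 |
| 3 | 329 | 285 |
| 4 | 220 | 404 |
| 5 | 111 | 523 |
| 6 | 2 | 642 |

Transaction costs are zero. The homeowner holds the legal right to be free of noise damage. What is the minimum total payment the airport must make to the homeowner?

$498

Efficient level: marginal profit ≥ marginal noise damage through level 3, so k* = 3.
With the homeowner holding the right, the airport must at least compensate total damage at k*: 47 + 166 + 285 = 498.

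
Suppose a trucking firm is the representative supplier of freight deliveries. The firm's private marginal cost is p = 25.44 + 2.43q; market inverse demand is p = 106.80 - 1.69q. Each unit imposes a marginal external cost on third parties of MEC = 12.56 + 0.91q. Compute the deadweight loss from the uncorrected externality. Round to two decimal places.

Market equilibrium (private): 25.44 + 2.43q = 106.80 - 1.69q → q_m = 19.7476.
Social marginal cost = private MC + MEC = 38.00 + 3.34q.
Set SMC = demand: 38.00 + 3.34q = 106.80 - 1.69q → q* = 13.6779.
The welfare-loss triangle has base |q_m − q*| and height MEC(q_m) (the vertical gap between SMC and demand is zero at q* and MEC at q_m).
DWL = ½ × 6.0697 × 30.5303 = 92.6549.

DWL = 92.65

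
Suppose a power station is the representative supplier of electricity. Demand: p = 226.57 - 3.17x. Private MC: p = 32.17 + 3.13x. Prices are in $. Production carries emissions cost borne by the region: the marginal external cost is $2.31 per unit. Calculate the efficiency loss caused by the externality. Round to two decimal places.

Market equilibrium (private): 32.17 + 3.13x = 226.57 - 3.17x → x_m = 30.8571.
Social marginal cost = private MC + MEC = 34.48 + 3.13x.
Set SMC = demand: 34.48 + 3.13x = 226.57 - 3.17x → x* = 30.4905.
The welfare-loss triangle has base |x_m − x*| and height MEC(x_m) (the vertical gap between SMC and demand is zero at x* and MEC at x_m).
DWL = ½ × 0.3666 × 2.3100 = 0.4234.

DWL = $0.42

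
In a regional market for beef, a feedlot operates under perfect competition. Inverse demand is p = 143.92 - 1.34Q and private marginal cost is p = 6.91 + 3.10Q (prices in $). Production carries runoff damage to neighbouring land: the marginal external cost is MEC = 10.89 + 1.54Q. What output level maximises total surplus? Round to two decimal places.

Q* = 21.09

Social marginal cost = private MC + MEC = 17.80 + 4.64Q.
Set SMC = demand: 17.80 + 4.64Q = 143.92 - 1.34Q → Q* = 21.0903.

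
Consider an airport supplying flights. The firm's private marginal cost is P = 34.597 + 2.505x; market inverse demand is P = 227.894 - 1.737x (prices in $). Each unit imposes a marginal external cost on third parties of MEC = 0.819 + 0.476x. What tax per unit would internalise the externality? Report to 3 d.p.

tax = $20.238 per unit

Social marginal cost = private MC + MEC = 35.416 + 2.981x.
Set SMC = demand: 35.416 + 2.981x = 227.894 - 1.737x → x* = 40.7965.
The Pigouvian tax equals MEC at x*: 0.819 + 0.476×40.7965 = 20.2381.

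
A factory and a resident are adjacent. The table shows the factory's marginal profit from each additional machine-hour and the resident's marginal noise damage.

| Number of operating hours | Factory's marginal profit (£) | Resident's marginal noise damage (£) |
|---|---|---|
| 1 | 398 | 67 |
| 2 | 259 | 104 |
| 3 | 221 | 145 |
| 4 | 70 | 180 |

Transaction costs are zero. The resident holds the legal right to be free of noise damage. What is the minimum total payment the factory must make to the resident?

£316

Efficient level: marginal profit ≥ marginal noise damage through level 3, so k* = 3.
With the resident holding the right, the factory must at least compensate total damage at k*: 67 + 104 + 145 = 316.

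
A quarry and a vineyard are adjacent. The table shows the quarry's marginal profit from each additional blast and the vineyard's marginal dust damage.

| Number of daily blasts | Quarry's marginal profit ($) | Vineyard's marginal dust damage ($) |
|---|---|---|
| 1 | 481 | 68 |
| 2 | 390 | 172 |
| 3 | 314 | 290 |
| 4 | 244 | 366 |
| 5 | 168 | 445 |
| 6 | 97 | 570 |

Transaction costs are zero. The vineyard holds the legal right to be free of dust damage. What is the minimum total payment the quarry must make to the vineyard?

Efficient level: marginal profit ≥ marginal dust damage through level 3, so k* = 3.
With the vineyard holding the right, the quarry must at least compensate total damage at k*: 68 + 172 + 290 = 530.

$530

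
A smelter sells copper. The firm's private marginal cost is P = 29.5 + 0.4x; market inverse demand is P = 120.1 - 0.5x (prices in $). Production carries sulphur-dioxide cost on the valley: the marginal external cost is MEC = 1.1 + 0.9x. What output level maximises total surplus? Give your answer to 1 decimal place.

x* = 49.7

Social marginal cost = private MC + MEC = 30.6 + 1.3x.
Set SMC = demand: 30.6 + 1.3x = 120.1 - 0.5x → x* = 49.7222.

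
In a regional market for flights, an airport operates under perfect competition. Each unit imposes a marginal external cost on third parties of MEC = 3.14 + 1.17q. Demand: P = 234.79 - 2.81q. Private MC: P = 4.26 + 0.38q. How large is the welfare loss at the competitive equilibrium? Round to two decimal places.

Market equilibrium (private): 4.26 + 0.38q = 234.79 - 2.81q → q_m = 72.2665.
Social marginal cost = private MC + MEC = 7.40 + 1.55q.
Set SMC = demand: 7.40 + 1.55q = 234.79 - 2.81q → q* = 52.1537.
Height of the DWL triangle at q_m is SMC(q_m) − demand(q_m) = MEC(q_m) = 87.6918.
DWL = ½ × 20.1128 × 87.6918 = 881.8638.

DWL = 881.86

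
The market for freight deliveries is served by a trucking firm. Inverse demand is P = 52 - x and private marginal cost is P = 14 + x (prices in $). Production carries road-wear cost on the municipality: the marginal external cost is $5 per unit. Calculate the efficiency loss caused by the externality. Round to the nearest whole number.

DWL = $6

Market equilibrium (private): 14 + x = 52 - x → x_m = 19.0000.
Social marginal cost = private MC + MEC = 19 + x.
Set SMC = demand: 19 + x = 52 - x → x* = 16.5000.
The loss is the area between SMC and demand from x* to x_m; with linear curves that's a triangle of height MEC(x_m).
DWL = ½ × 2.5000 × 5.0000 = 6.2500.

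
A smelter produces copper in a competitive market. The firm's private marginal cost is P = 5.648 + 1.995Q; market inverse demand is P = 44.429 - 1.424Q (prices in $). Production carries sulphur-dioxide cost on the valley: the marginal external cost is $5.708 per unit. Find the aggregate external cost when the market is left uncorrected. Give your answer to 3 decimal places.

Market equilibrium (private): 5.648 + 1.995Q = 44.429 - 1.424Q → Q_m = 11.3428.
Total external cost = MEC × Q_m = 5.708 × 11.3428 = 64.7447.

$64.745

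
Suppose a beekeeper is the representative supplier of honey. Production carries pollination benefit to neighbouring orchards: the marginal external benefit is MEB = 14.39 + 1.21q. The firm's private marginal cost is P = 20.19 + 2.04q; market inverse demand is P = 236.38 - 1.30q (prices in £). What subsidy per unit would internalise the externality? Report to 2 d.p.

Social marginal cost = private MC − MEB = 5.80 + 0.83q.
Set SMC = demand: 5.80 + 0.83q = 236.38 - 1.30q → q* = 108.2535.
The Pigouvian subsidy equals MEB at q*: 14.39 + 1.21×108.2535 = 145.3767.

subsidy = £145.38 per unit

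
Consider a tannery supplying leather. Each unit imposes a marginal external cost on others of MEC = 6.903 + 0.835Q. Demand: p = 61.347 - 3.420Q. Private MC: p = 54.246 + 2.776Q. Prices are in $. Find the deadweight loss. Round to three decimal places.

DWL = $4.393

Market equilibrium (private): 54.246 + 2.776Q = 61.347 - 3.420Q → Q_m = 1.1461.
Social marginal cost = private MC + MEC = 61.149 + 3.611Q.
Set SMC = demand: 61.149 + 3.611Q = 61.347 - 3.420Q → Q* = 0.0282.
The loss is the area between SMC and demand from Q* to Q_m; with linear curves that's a triangle of height MEC(Q_m).
DWL = ½ × 1.1179 × 7.8600 = 4.3933.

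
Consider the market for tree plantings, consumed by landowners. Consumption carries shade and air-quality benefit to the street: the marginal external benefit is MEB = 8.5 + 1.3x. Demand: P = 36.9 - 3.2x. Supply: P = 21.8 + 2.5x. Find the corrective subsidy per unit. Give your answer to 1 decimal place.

subsidy = 15.5 per unit

Social marginal benefit = demand + MEB = 45.4 - 1.9x.
Set SMB = MC: 45.4 - 1.9x = 21.8 + 2.5x → x* = 5.3636.
The Pigouvian subsidy equals MEB at x*: 8.5 + 1.3×5.3636 = 15.4727.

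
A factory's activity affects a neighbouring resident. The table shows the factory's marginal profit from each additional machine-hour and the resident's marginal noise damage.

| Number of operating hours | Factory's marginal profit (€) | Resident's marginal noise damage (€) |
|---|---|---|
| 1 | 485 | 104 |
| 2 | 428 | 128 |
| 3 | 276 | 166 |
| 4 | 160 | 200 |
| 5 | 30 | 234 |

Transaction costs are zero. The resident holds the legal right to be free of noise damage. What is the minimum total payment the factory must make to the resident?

Efficient level: marginal profit ≥ marginal noise damage through level 3, so k* = 3.
With the resident holding the right, the factory must at least compensate total damage at k*: 104 + 128 + 166 = 398.

€398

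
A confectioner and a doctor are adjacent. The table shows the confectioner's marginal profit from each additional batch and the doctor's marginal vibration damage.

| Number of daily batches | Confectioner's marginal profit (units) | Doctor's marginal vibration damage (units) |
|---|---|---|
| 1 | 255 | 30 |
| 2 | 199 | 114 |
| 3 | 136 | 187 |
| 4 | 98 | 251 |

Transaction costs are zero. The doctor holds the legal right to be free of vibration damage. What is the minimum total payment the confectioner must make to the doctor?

Efficient level: marginal profit ≥ marginal vibration damage through level 2, so k* = 2.
With the doctor holding the right, the confectioner must at least compensate total damage at k*: 30 + 114 = 144.

144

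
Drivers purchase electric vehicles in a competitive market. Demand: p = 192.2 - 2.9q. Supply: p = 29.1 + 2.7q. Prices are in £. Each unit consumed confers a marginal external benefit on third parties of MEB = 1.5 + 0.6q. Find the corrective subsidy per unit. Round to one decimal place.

subsidy = £21.3 per unit

Social marginal benefit = demand + MEB = 193.7 - 2.3q.
Set SMB = MC: 193.7 - 2.3q = 29.1 + 2.7q → q* = 32.9200.
The Pigouvian subsidy equals MEB at q*: 1.5 + 0.6×32.9200 = 21.2520.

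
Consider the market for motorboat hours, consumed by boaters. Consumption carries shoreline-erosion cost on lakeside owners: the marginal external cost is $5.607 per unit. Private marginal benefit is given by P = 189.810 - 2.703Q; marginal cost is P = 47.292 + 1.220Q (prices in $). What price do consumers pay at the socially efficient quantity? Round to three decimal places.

P = $95.476

Social marginal benefit = demand − MEC = 184.203 - 2.703Q.
Set SMB = MC: 184.203 - 2.703Q = 47.292 + 1.220Q → Q* = 34.8996.
Consumer price on the demand curve at Q*: 189.810 − 2.703×34.8996 = 95.4764.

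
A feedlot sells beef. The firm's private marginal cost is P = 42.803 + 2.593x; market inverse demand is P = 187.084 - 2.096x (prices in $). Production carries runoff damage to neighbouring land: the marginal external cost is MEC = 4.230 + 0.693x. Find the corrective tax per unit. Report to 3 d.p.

Social marginal cost = private MC + MEC = 47.033 + 3.286x.
Set SMC = demand: 47.033 + 3.286x = 187.084 - 2.096x → x* = 26.0221.
The Pigouvian tax equals MEC at x*: 4.230 + 0.693×26.0221 = 22.2633.

tax = $22.263 per unit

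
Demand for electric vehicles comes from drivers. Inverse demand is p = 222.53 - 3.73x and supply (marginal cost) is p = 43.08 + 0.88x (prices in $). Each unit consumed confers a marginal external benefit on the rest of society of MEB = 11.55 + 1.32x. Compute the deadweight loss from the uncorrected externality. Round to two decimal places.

DWL = $601.90

Market equilibrium (private): 43.08 + 0.88x = 222.53 - 3.73x → x_m = 38.9262.
Social marginal benefit = demand + MEB = 234.08 - 2.41x.
Set SMB = MC: 234.08 - 2.41x = 43.08 + 0.88x → x* = 58.0547.
The welfare-loss triangle has base |x_m − x*| and height MEB(x_m) (the vertical gap between SMB and MC is zero at x* and MEB at x_m).
DWL = ½ × 19.1285 × 62.9326 = 601.9031.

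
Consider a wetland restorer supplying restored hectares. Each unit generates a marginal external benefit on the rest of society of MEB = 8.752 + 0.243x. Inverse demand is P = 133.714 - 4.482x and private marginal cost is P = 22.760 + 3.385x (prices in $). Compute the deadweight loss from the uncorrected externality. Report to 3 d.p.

Market equilibrium (private): 22.760 + 3.385x = 133.714 - 4.482x → x_m = 14.1037.
Social marginal cost = private MC − MEB = 14.008 + 3.142x.
Set SMC = demand: 14.008 + 3.142x = 133.714 - 4.482x → x* = 15.7012.
Height of the DWL triangle at x_m is demand(x_m) − SMC(x_m) = MEB(x_m) = 12.1792.
DWL = ½ × 1.5975 × 12.1792 = 9.7281.

DWL = $9.728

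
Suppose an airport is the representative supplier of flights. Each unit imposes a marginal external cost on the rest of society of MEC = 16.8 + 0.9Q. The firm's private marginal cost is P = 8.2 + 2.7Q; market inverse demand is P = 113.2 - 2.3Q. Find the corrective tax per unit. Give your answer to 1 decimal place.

tax = 30.3 per unit

Social marginal cost = private MC + MEC = 25.0 + 3.6Q.
Set SMC = demand: 25.0 + 3.6Q = 113.2 - 2.3Q → Q* = 14.9492.
The Pigouvian tax equals MEC at Q*: 16.8 + 0.9×14.9492 = 30.2543.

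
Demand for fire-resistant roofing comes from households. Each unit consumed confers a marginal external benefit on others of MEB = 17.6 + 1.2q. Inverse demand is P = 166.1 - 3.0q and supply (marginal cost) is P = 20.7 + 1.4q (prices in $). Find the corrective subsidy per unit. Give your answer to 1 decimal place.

subsidy = $78.7 per unit

Social marginal benefit = demand + MEB = 183.7 - 1.8q.
Set SMB = MC: 183.7 - 1.8q = 20.7 + 1.4q → q* = 50.9375.
The Pigouvian subsidy equals MEB at q*: 17.6 + 1.2×50.9375 = 78.7250.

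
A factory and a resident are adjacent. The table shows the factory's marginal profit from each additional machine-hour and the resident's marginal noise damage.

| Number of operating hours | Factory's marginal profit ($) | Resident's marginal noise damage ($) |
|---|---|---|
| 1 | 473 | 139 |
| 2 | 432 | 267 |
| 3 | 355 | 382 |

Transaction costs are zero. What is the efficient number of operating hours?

2

Bargaining reaches the level where marginal profit last exceeds marginal noise damage.
That holds through level 2 (432 ≥ 267) but not at 3 (355 < 382).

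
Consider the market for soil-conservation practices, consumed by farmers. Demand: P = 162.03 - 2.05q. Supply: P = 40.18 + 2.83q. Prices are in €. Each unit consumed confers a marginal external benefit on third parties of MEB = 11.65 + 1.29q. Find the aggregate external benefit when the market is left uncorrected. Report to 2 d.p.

€693.03

Market equilibrium (private): 40.18 + 2.83q = 162.03 - 2.05q → q_m = 24.9693.
Total external benefit = ∫₀^{q_m} (11.65 + 1.29q) dq = 11.65×24.9693 + ½×1.29×24.9693² = 693.0279.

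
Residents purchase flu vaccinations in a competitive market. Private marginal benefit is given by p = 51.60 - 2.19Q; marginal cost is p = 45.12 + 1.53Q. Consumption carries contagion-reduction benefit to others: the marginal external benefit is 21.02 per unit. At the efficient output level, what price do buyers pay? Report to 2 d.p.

Social marginal benefit = demand + MEB = 72.62 - 2.19Q.
Set SMB = MC: 72.62 - 2.19Q = 45.12 + 1.53Q → Q* = 7.3925.
Consumer price on the demand curve at Q*: 51.60 − 2.19×7.3925 = 35.4104.

P = 35.41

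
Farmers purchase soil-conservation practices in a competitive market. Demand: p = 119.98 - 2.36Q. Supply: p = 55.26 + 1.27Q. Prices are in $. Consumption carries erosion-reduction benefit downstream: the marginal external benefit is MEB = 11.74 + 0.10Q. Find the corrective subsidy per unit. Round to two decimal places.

subsidy = $13.91 per unit

Social marginal benefit = demand + MEB = 131.72 - 2.26Q.
Set SMB = MC: 131.72 - 2.26Q = 55.26 + 1.27Q → Q* = 21.6601.
The Pigouvian subsidy equals MEB at Q*: 11.74 + 0.10×21.6601 = 13.9060.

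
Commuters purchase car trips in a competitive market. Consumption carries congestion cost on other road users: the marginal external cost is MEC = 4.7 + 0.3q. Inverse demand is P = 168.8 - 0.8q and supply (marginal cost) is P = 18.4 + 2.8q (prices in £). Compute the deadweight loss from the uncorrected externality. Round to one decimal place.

DWL = £38.1

Market equilibrium (private): 18.4 + 2.8q = 168.8 - 0.8q → q_m = 41.7778.
Social marginal benefit = demand − MEC = 164.1 - 1.1q.
Set SMB = MC: 164.1 - 1.1q = 18.4 + 2.8q → q* = 37.3590.
The welfare-loss triangle has base |q_m − q*| and height MEC(q_m) (the vertical gap between SMB and MC is zero at q* and MEC at q_m).
DWL = ½ × 4.4188 × 17.2333 = 38.0753.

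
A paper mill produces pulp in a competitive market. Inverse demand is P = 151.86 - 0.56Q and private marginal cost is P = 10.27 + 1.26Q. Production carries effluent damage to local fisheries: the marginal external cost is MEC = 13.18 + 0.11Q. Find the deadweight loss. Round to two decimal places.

Market equilibrium (private): 10.27 + 1.26Q = 151.86 - 0.56Q → Q_m = 77.7967.
Social marginal cost = private MC + MEC = 23.45 + 1.37Q.
Set SMC = demand: 23.45 + 1.37Q = 151.86 - 0.56Q → Q* = 66.5337.
The welfare-loss triangle has base |Q_m − Q*| and height MEC(Q_m) (the vertical gap between SMC and demand is zero at Q* and MEC at Q_m).
DWL = ½ × 11.2630 × 21.7376 = 122.4153.

DWL = 122.42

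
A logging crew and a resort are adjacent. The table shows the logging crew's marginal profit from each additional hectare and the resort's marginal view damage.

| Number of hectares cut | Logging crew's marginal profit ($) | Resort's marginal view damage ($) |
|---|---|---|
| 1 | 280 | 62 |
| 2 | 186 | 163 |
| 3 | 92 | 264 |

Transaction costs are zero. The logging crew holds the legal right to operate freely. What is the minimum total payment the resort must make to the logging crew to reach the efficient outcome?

$92

Left alone the logging crew would choose level 3 (marginal profit stays positive).
Efficient level: k* = 2 (marginal profit ≥ marginal view damage through 2).
The resort must at least cover the logging crew's forgone profit from cutting 3→2: 92 = 92.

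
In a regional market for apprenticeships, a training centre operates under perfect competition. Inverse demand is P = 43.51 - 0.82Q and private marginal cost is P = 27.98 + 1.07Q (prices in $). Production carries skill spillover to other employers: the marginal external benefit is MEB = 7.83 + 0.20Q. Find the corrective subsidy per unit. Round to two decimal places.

Social marginal cost = private MC − MEB = 20.15 + 0.87Q.
Set SMC = demand: 20.15 + 0.87Q = 43.51 - 0.82Q → Q* = 13.8225.
The Pigouvian subsidy equals MEB at Q*: 7.83 + 0.20×13.8225 = 10.5945.

subsidy = $10.59 per unit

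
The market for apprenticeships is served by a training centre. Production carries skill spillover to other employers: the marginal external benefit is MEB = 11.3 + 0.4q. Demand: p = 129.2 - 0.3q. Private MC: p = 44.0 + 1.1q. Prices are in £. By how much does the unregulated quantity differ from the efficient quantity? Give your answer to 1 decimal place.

35.6 units

Market equilibrium (private): 44.0 + 1.1q = 129.2 - 0.3q → q_m = 60.8571.
Social marginal cost = private MC − MEB = 32.7 + 0.7q.
Set SMC = demand: 32.7 + 0.7q = 129.2 - 0.3q → q* = 96.5000.
Gap = |60.8571 − 96.5000| = 35.6429.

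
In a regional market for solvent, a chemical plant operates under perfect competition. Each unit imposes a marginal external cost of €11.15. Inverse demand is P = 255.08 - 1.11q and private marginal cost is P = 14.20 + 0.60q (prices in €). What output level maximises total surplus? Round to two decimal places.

q* = 134.35

Social marginal cost = private MC + MEC = 25.35 + 0.60q.
Set SMC = demand: 25.35 + 0.60q = 255.08 - 1.11q → q* = 134.3450.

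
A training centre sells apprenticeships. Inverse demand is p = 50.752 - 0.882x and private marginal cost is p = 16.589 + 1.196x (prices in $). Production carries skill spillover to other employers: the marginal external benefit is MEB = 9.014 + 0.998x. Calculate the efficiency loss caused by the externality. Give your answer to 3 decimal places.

DWL = $299.190

Market equilibrium (private): 16.589 + 1.196x = 50.752 - 0.882x → x_m = 16.4403.
Social marginal cost = private MC − MEB = 7.575 + 0.198x.
Set SMC = demand: 7.575 + 0.198x = 50.752 - 0.882x → x* = 39.9787.
Height of the DWL triangle at x_m is demand(x_m) − SMC(x_m) = MEB(x_m) = 25.4214.
DWL = ½ × 23.5384 × 25.4214 = 299.1895.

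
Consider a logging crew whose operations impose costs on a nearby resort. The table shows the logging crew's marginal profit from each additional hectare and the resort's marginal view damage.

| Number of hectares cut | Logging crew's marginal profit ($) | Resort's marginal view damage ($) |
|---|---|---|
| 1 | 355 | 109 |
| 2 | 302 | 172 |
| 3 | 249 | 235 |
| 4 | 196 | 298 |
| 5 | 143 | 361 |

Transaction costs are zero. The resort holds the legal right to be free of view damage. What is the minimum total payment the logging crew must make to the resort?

Efficient level: marginal profit ≥ marginal view damage through level 3, so k* = 3.
With the resort holding the right, the logging crew must at least compensate total damage at k*: 109 + 172 + 235 = 516.

$516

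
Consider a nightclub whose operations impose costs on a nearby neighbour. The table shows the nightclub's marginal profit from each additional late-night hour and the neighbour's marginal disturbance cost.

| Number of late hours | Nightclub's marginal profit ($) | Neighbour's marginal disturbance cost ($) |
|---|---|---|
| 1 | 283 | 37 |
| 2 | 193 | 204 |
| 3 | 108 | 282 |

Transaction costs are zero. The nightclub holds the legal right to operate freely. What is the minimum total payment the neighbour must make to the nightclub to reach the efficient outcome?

Left alone the nightclub would choose level 3 (marginal profit stays positive).
Efficient level: k* = 1 (marginal profit ≥ marginal disturbance cost through 1).
The neighbour must at least cover the nightclub's forgone profit from cutting 3→1: 193 + 108 = 301.

$301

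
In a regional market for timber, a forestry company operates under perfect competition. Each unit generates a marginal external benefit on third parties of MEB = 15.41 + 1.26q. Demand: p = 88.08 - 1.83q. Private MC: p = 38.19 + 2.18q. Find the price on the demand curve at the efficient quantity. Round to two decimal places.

Social marginal cost = private MC − MEB = 22.78 + 0.92q.
Set SMC = demand: 22.78 + 0.92q = 88.08 - 1.83q → q* = 23.7455.
Consumer price on the demand curve at q*: 88.08 − 1.83×23.7455 = 44.6257.

P = 44.63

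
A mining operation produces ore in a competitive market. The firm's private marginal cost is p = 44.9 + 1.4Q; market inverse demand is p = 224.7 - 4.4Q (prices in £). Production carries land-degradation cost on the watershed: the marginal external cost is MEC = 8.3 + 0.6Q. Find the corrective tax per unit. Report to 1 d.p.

Social marginal cost = private MC + MEC = 53.2 + 2.0Q.
Set SMC = demand: 53.2 + 2.0Q = 224.7 - 4.4Q → Q* = 26.7969.
The Pigouvian tax equals MEC at Q*: 8.3 + 0.6×26.7969 = 24.3781.

tax = £24.4 per unit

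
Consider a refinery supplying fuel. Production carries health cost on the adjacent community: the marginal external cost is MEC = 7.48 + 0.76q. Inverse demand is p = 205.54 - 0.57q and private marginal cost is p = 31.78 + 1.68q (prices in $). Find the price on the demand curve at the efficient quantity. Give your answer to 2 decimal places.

Social marginal cost = private MC + MEC = 39.26 + 2.44q.
Set SMC = demand: 39.26 + 2.44q = 205.54 - 0.57q → q* = 55.2425.
Consumer price on the demand curve at q*: 205.54 − 0.57×55.2425 = 174.0518.

P = $174.05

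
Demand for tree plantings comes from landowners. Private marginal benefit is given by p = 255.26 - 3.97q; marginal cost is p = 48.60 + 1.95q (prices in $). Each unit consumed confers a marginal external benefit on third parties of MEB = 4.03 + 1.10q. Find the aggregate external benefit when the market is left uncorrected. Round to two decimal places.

Market equilibrium (private): 48.60 + 1.95q = 255.26 - 3.97q → q_m = 34.9088.
Total external benefit = ∫₀^{q_m} (4.03 + 1.10q) dq = 4.03×34.9088 + ½×1.10×34.9088² = 810.9258.

$810.93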